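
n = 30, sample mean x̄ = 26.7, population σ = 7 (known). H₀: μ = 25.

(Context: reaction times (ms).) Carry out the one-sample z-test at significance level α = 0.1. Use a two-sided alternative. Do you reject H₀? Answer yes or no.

SE = σ/√n = 7/√30 = 1.2780
z = (x̄−μ₀)/SE = (26.7−25)/1.2780 = 1.3302
p-value (two-sided) = 0.18346
At α=0.1: p ≥ α → fail to reject H₀

reject H₀: no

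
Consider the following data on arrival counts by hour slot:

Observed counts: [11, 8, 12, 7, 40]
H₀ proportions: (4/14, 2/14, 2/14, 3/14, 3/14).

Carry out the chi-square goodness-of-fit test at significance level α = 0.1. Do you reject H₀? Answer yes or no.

reject H₀: yes

n = 78; E_i = n·p_i = [22.29, 11.14, 11.14, 16.71, 16.71]
χ² = (11−22.29)²/22.29 + (8−11.14)²/11.14 + (12−11.14)²/11.14 + (7−16.71)²/16.71 + (40−16.71)²/16.71 = 44.7543
df = 4
p-value (upper-tail) = 0.00000
At α=0.1: p < α → reject H₀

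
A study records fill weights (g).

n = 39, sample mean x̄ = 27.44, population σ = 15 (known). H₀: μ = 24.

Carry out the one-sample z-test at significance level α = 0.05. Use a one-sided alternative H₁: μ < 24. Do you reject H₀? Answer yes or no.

SE = σ/√n = 15/√39 = 2.4019
z = (x̄−μ₀)/SE = (27.44−24)/2.4019 = 1.4322
p-value (one-sided, H₁ less) = 0.92395
At α=0.05: p ≥ α → fail to reject H₀

reject H₀: no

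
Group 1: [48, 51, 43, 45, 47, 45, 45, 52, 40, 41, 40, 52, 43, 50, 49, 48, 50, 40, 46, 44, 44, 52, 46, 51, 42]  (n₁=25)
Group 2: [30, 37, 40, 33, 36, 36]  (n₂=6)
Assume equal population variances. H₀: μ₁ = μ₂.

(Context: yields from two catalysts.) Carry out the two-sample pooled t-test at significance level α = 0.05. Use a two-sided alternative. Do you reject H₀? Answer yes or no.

x̄₁=46.160, s₁=4.007, n₁=25
x̄₂=35.333, s₂=3.445, n₂=6
s_p² = [24·4.007² + 5·3.445²]/29 = 15.3343
SE = √(s_p²·(1/25+1/6)) = 1.7802
t = (46.160−35.333)/1.7802 = 6.0817
df = 29
p-value (two-sided) = 0.00000
At α=0.05: p < α → reject H₀

reject H₀: yes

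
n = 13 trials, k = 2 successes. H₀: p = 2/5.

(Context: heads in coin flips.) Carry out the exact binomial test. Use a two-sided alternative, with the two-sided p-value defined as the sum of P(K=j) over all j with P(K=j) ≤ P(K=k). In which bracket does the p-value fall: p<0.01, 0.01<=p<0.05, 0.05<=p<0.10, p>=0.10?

Exact binomial: n=13, k=2, p₀=2/5=0.4000
P(X=j) = C(n,j)·p₀^j·(1−p₀)^(n−j); p = Σ P(X=j) over j with P(X=j) ≤ P(X=2)
p-value (two-sided) = 0.08999
→ bracket: 0.05<=p<0.10

p-value bracket: 0.05<=p<0.10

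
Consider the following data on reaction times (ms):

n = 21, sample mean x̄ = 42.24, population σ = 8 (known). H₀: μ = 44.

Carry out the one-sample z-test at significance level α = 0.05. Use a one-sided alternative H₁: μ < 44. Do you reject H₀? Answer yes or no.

SE = σ/√n = 8/√21 = 1.7457
z = (x̄−μ₀)/SE = (42.24−44)/1.7457 = -1.0082
p-value (one-sided, H₁ less) = 0.15669
At α=0.05: p ≥ α → fail to reject H₀

reject H₀: no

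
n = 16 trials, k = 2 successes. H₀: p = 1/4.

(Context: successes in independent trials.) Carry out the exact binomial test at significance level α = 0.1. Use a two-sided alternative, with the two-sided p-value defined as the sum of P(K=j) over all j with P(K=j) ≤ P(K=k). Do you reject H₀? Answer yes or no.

Exact binomial: n=16, k=2, p₀=1/4=0.2500
P(X=j) = C(n,j)·p₀^j·(1−p₀)^(n−j); p = Σ P(X=j) over j with P(X=j) ≤ P(X=2)
p-value (two-sided) = 0.38677
At α=0.1: p ≥ α → fail to reject H₀

reject H₀: no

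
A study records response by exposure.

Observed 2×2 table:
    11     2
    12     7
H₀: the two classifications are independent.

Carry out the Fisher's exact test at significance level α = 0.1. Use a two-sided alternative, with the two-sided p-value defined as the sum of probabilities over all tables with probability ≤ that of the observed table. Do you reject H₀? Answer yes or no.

Margins: r₁=13, r₂=19, c₁=23, c₂=9, n=32
p_obs = C(13,11)·C(19,12)/C(32,23); sum pmf over tables with pmf ≤ p_obs
p-value (two-sided) = 0.24909
At α=0.1: p ≥ α → fail to reject H₀

reject H₀: no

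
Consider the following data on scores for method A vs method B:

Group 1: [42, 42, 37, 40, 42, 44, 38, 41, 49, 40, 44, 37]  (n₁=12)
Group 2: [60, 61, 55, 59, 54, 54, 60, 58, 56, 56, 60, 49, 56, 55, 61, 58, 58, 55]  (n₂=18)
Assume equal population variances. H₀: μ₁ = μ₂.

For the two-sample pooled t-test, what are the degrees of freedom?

degrees of freedom = 28

df = n₁ + n₂ − 2 = 12 + 18 − 2 = 28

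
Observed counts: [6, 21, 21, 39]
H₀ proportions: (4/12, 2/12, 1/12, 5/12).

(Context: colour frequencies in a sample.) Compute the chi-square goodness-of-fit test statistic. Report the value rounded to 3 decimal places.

test statistic = 47.441

n = 87; E_i = n·p_i = [29.00, 14.50, 7.25, 36.25]
χ² = (6−29.00)²/29.00 + (21−14.50)²/14.50 + (21−7.25)²/7.25 + (39−36.25)²/36.25 = 47.4414
df = 3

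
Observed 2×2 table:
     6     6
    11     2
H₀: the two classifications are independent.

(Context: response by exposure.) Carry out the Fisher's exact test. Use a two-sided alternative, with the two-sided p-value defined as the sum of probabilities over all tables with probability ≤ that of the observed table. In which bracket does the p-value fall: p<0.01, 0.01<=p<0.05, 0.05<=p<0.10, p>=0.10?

Margins: r₁=12, r₂=13, c₁=17, c₂=8, n=25
p_obs = C(12,6)·C(13,11)/C(25,17); sum pmf over tables with pmf ≤ p_obs
p-value (two-sided) = 0.09684
→ bracket: 0.05<=p<0.10

p-value bracket: 0.05<=p<0.10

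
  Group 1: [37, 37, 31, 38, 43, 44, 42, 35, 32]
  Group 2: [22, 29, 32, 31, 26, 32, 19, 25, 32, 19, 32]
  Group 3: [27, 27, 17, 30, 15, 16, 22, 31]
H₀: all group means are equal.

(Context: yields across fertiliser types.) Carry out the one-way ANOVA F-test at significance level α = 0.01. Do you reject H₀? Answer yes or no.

Group means [37.67, 27.18, 23.12], grand mean 29.393
SSB = Σnᵢ(x̄ᵢ−x̄)² = 984.167; SSW = ΣΣ(x−x̄ᵢ)² = 744.511
MSB = 984.167/2 = 492.0836; MSW = 744.511/25 = 29.7805
F = MSB/MSW = 16.5237
df = (2, 25)
p-value (upper-tail) = 0.00003
At α=0.01: p < α → reject H₀

reject H₀: yes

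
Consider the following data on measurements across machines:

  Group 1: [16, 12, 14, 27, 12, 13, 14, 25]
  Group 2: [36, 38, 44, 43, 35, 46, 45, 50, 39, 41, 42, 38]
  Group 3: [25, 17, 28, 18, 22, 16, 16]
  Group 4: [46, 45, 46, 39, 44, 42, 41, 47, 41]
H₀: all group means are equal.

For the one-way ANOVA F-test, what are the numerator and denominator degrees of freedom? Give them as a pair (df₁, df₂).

degrees of freedom = [3, 32]

k = 4 groups, N = 36 total
df = (k−1, N−k) = (4−1, 36−4) = (3, 32)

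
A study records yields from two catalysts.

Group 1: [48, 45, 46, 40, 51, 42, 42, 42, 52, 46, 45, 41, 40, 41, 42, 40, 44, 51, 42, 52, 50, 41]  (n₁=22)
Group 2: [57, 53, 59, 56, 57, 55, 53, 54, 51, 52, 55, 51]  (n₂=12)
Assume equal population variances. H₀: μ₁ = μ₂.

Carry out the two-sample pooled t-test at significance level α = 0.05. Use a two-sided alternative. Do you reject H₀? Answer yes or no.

x̄₁=44.682, s₁=4.213, n₁=22
x̄₂=54.417, s₂=2.539, n₂=12
s_p² = [21·4.213² + 11·2.539²]/32 = 13.8653
SE = √(s_p²·(1/22+1/12)) = 1.3363
t = (44.682−54.417)/1.3363 = -7.2850
df = 32
p-value (two-sided) = 0.00000
At α=0.05: p < α → reject H₀

reject H₀: yes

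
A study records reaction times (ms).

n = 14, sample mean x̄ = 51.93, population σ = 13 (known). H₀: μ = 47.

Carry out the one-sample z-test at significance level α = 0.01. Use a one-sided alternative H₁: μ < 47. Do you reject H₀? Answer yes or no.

SE = σ/√n = 13/√14 = 3.4744
z = (x̄−μ₀)/SE = (51.93−47)/3.4744 = 1.4190
p-value (one-sided, H₁ less) = 0.92204
At α=0.01: p ≥ α → fail to reject H₀

reject H₀: no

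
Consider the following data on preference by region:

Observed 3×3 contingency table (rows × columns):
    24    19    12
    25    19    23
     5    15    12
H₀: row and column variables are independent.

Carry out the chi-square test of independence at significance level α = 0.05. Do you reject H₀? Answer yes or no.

reject H₀: no

Row totals [55, 67, 32], col totals [54, 53, 47], n=154
χ² = (24−19.29)²/19.29 + (19−18.93)²/18.93 + (12−16.79)²/16.79 + (25−23.49)²/23.49 + (19−23.06)²/23.06 + (23−20.45)²/20.45 + (5−11.22)²/11.22 + (15−11.01)²/11.01 + (12−9.77)²/9.77 = 9.0496
df = 4
p-value (upper-tail) = 0.05987
At α=0.05: p ≥ α → fail to reject H₀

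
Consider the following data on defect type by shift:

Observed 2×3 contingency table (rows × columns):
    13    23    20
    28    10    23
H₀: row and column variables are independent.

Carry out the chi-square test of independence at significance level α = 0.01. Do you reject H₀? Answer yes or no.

Row totals [56, 61], col totals [41, 33, 43], n=117
χ² = (13−19.62)²/19.62 + (23−15.79)²/15.79 + (20−20.58)²/20.58 + (28−21.38)²/21.38 + (10−17.21)²/17.21 + (23−22.42)²/22.42 = 10.6240
df = 2
p-value (upper-tail) = 0.00493
At α=0.01: p < α → reject H₀

reject H₀: yes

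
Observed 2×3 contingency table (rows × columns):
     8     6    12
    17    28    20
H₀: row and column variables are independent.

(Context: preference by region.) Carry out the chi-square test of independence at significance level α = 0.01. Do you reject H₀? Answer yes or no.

Row totals [26, 65], col totals [25, 34, 32], n=91
χ² = (8−7.14)²/7.14 + (6−9.71)²/9.71 + (12−9.14)²/9.14 + (17−17.86)²/17.86 + (28−24.29)²/24.29 + (20−22.86)²/22.86 = 3.3822
df = 2
p-value (upper-tail) = 0.18431
At α=0.01: p ≥ α → fail to reject H₀

reject H₀: no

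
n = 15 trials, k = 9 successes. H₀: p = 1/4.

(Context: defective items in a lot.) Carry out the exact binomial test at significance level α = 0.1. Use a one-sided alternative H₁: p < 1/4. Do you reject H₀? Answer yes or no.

Exact binomial: n=15, k=9, p₀=1/4=0.2500
P(X≤9) from Σ C(n,i)·p₀^i·(1−p₀)^(n−i)
p-value (one-sided, H₁ less) = 0.99921
At α=0.1: p ≥ α → fail to reject H₀

reject H₀: no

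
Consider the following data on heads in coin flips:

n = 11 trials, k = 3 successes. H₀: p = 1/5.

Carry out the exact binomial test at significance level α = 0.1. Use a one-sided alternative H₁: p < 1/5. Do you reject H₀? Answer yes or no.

Exact binomial: n=11, k=3, p₀=1/5=0.2000
P(X≤3) from Σ C(n,i)·p₀^i·(1−p₀)^(n−i)
p-value (one-sided, H₁ less) = 0.83886
At α=0.1: p ≥ α → fail to reject H₀

reject H₀: no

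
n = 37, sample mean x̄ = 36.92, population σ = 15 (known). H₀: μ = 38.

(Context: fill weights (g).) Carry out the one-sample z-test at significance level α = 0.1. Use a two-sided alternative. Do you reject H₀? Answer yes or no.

SE = σ/√n = 15/√37 = 2.4660
z = (x̄−μ₀)/SE = (36.92−38)/2.4660 = -0.4380
p-value (two-sided) = 0.66142
At α=0.1: p ≥ α → fail to reject H₀

reject H₀: no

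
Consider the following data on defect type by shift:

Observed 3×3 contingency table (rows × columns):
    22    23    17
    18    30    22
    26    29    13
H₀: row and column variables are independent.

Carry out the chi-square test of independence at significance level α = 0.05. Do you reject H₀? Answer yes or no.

reject H₀: no

Row totals [62, 70, 68], col totals [66, 82, 52], n=200
χ² = (22−20.46)²/20.46 + (23−25.42)²/25.42 + (17−16.12)²/16.12 + (18−23.10)²/23.10 + (30−28.70)²/28.70 + (22−18.20)²/18.20 + (26−22.44)²/22.44 + (29−27.88)²/27.88 + (13−17.68)²/17.68 = 4.2212
df = 4
p-value (upper-tail) = 0.37690
At α=0.05: p ≥ α → fail to reject H₀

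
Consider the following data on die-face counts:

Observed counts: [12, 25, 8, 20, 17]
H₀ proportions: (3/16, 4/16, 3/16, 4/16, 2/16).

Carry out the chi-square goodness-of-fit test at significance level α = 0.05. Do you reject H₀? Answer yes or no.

reject H₀: yes

n = 82; E_i = n·p_i = [15.38, 20.50, 15.38, 20.50, 10.25]
χ² = (12−15.38)²/15.38 + (25−20.50)²/20.50 + (8−15.38)²/15.38 + (20−20.50)²/20.50 + (17−10.25)²/10.25 = 9.7236
df = 4
p-value (upper-tail) = 0.04535
At α=0.05: p < α → reject H₀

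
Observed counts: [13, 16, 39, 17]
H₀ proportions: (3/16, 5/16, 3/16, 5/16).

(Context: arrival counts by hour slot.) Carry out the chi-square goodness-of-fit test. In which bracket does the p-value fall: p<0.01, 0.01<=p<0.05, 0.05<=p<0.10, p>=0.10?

p-value bracket: p<0.01

n = 85; E_i = n·p_i = [15.94, 26.56, 15.94, 26.56]
χ² = (13−15.94)²/15.94 + (16−26.56)²/26.56 + (39−15.94)²/15.94 + (17−26.56)²/26.56 = 41.5569
df = 3
p-value (upper-tail) = 0.00000
→ bracket: p<0.01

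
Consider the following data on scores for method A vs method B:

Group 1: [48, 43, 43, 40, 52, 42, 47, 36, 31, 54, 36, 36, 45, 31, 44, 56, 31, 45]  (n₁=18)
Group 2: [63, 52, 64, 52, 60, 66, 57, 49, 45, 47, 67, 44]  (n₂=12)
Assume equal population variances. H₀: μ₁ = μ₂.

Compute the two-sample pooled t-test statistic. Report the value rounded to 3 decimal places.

x̄₁=42.222, s₁=7.666, n₁=18
x̄₂=55.500, s₂=8.394, n₂=12
s_p² = [17·7.666² + 11·8.394²]/28 = 63.3611
SE = √(s_p²·(1/18+1/12)) = 2.9665
t = (42.222−55.500)/2.9665 = -4.4759
df = 28

test statistic = -4.476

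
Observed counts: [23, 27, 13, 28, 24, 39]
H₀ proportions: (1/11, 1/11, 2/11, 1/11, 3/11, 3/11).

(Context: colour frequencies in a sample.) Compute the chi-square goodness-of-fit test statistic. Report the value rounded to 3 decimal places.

test statistic = 47.821

n = 154; E_i = n·p_i = [14.00, 14.00, 28.00, 14.00, 42.00, 42.00]
χ² = (23−14.00)²/14.00 + (27−14.00)²/14.00 + (13−28.00)²/28.00 + (28−14.00)²/14.00 + (24−42.00)²/42.00 + (39−42.00)²/42.00 = 47.8214
df = 5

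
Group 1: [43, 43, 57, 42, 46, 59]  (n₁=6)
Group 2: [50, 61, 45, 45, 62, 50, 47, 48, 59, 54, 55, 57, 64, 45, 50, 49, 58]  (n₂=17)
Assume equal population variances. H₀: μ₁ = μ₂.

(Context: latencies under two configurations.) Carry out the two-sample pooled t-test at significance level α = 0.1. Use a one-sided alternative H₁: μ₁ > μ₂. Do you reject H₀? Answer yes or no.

reject H₀: no

x̄₁=48.333, s₁=7.633, n₁=6
x̄₂=52.882, s₂=6.343, n₂=17
s_p² = [5·7.633² + 16·6.343²]/21 = 44.5285
SE = √(s_p²·(1/6+1/17)) = 3.1687
t = (48.333−52.882)/3.1687 = -1.4356
df = 21
p-value (one-sided, H₁ greater) = 0.91708
At α=0.1: p ≥ α → fail to reject H₀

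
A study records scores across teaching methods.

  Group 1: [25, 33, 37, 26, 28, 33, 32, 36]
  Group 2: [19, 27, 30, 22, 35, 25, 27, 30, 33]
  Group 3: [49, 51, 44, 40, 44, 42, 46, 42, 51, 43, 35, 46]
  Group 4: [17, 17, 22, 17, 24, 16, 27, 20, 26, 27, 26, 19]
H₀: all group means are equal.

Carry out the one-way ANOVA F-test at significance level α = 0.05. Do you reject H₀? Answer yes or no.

Group means [31.25, 27.56, 44.42, 21.50], grand mean 31.439
SSB = Σnᵢ(x̄ᵢ−x̄)² = 3342.459; SSW = ΣΣ(x−x̄ᵢ)² = 789.639
MSB = 3342.459/3 = 1114.1529; MSW = 789.639/37 = 21.3416
F = MSB/MSW = 52.2057
df = (3, 37)
p-value (upper-tail) = 0.00000
At α=0.05: p < α → reject H₀

reject H₀: yes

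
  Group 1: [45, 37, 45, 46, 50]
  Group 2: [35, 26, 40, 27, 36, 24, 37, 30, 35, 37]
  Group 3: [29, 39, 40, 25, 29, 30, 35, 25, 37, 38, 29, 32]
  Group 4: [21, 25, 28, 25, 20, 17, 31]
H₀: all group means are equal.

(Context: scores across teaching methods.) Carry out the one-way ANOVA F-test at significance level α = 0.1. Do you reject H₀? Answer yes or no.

reject H₀: yes

Group means [44.60, 32.70, 32.33, 23.86], grand mean 32.500
SSB = Σnᵢ(x̄ᵢ−x̄)² = 1255.676; SSW = ΣΣ(x−x̄ᵢ)² = 812.824
MSB = 1255.676/3 = 418.5587; MSW = 812.824/30 = 27.0941
F = MSB/MSW = 15.4483
df = (3, 30)
p-value (upper-tail) = 0.00000
At α=0.1: p < α → reject H₀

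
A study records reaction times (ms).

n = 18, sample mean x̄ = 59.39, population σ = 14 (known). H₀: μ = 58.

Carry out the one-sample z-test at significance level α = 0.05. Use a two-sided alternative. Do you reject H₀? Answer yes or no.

SE = σ/√n = 14/√18 = 3.2998
z = (x̄−μ₀)/SE = (59.39−58)/3.2998 = 0.4212
p-value (two-sided) = 0.67358
At α=0.05: p ≥ α → fail to reject H₀

reject H₀: no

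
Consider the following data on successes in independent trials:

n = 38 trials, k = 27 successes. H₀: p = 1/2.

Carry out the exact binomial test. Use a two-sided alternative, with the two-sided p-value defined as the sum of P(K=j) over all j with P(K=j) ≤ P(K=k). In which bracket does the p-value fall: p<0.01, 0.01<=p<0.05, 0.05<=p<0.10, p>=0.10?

p-value bracket: 0.01<=p<0.05

Exact binomial: n=38, k=27, p₀=1/2=0.5000
P(X=j) = C(n,j)·p₀^j·(1−p₀)^(n−j); p = Σ P(X=j) over j with P(X=j) ≤ P(X=27)
p-value (two-sided) = 0.01385
→ bracket: 0.01<=p<0.05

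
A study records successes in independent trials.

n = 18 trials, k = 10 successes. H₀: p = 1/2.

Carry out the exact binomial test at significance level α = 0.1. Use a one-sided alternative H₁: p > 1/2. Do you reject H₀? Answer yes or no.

reject H₀: no

Exact binomial: n=18, k=10, p₀=1/2=0.5000
P(X≥10) from Σ C(n,i)·p₀^i·(1−p₀)^(n−i)
p-value (one-sided, H₁ greater) = 0.40726
At α=0.1: p ≥ α → fail to reject H₀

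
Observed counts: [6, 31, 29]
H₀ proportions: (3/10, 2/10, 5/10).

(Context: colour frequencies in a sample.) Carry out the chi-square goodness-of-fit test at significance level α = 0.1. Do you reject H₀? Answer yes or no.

reject H₀: yes

n = 66; E_i = n·p_i = [19.80, 13.20, 33.00]
χ² = (6−19.80)²/19.80 + (31−13.20)²/13.20 + (29−33.00)²/33.00 = 34.1061
df = 2
p-value (upper-tail) = 0.00000
At α=0.1: p < α → reject H₀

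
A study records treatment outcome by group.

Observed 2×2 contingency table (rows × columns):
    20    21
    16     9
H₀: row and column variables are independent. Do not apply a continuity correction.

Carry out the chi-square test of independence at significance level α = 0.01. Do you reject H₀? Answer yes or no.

Row totals [41, 25], col totals [36, 30], n=66
χ² = (20−22.36)²/22.36 + (21−18.64)²/18.64 + (16−13.64)²/13.64 + (9−11.36)²/11.36 = 1.4509
df = 1
p-value (upper-tail) = 0.22838
At α=0.01: p ≥ α → fail to reject H₀

reject H₀: no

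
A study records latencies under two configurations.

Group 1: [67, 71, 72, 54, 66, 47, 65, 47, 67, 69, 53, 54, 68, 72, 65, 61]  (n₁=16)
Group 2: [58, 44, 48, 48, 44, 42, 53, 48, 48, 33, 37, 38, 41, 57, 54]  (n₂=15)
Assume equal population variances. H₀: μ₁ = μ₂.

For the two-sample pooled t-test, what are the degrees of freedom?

degrees of freedom = 29

df = n₁ + n₂ − 2 = 16 + 15 − 2 = 29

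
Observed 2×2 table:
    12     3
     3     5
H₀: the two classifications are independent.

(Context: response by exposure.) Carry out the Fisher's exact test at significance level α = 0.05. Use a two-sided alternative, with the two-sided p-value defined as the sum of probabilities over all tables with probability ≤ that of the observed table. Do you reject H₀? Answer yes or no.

reject H₀: no

Margins: r₁=15, r₂=8, c₁=15, c₂=8, n=23
p_obs = C(15,12)·C(8,3)/C(23,15); sum pmf over tables with pmf ≤ p_obs
p-value (two-sided) = 0.07133
At α=0.05: p ≥ α → fail to reject H₀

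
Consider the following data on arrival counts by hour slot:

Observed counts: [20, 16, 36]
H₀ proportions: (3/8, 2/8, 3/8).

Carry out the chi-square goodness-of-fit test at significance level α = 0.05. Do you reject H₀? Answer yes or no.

reject H₀: no

n = 72; E_i = n·p_i = [27.00, 18.00, 27.00]
χ² = (20−27.00)²/27.00 + (16−18.00)²/18.00 + (36−27.00)²/27.00 = 5.0370
df = 2
p-value (upper-tail) = 0.08058
At α=0.05: p ≥ α → fail to reject H₀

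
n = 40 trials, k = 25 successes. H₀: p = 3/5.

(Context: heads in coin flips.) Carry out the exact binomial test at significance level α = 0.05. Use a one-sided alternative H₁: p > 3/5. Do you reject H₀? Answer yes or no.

reject H₀: no

Exact binomial: n=40, k=25, p₀=3/5=0.6000
P(X≥25) from Σ C(n,i)·p₀^i·(1−p₀)^(n−i)
p-value (one-sided, H₁ greater) = 0.44022
At α=0.05: p ≥ α → fail to reject H₀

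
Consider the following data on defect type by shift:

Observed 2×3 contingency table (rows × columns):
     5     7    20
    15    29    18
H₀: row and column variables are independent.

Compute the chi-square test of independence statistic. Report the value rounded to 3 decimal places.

test statistic = 9.993

Row totals [32, 62], col totals [20, 36, 38], n=94
χ² = (5−6.81)²/6.81 + (7−12.26)²/12.26 + (20−12.94)²/12.94 + (15−13.19)²/13.19 + (29−23.74)²/23.74 + (18−25.06)²/25.06 = 9.9931
df = 2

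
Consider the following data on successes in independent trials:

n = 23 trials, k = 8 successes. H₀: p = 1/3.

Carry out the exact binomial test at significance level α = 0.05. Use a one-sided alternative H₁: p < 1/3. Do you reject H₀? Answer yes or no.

reject H₀: no

Exact binomial: n=23, k=8, p₀=1/3=0.3333
P(X≤8) from Σ C(n,i)·p₀^i·(1−p₀)^(n−i)
p-value (one-sided, H₁ less) = 0.65135
At α=0.05: p ≥ α → fail to reject H₀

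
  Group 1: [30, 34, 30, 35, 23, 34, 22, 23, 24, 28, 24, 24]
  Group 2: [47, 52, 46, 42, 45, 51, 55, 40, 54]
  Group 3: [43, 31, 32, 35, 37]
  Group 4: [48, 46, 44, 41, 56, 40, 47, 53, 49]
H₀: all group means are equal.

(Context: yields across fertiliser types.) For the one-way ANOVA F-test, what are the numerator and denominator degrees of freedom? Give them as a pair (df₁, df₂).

k = 4 groups, N = 35 total
df = (k−1, N−k) = (4−1, 35−4) = (3, 31)

degrees of freedom = [3, 31]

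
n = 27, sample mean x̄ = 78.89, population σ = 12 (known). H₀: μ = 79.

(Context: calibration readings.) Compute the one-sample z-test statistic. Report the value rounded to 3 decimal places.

test statistic = -0.048

SE = σ/√n = 12/√27 = 2.3094
z = (x̄−μ₀)/SE = (78.89−79)/2.3094 = -0.0476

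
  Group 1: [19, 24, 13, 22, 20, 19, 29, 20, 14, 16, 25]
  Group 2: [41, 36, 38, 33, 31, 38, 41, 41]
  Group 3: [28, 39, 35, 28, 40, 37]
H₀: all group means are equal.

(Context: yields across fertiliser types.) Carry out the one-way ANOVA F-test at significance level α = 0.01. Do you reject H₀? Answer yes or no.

Group means [20.09, 37.38, 34.50], grand mean 29.080
SSB = Σnᵢ(x̄ᵢ−x̄)² = 1615.556; SSW = ΣΣ(x−x̄ᵢ)² = 472.284
MSB = 1615.556/2 = 807.7780; MSW = 472.284/22 = 21.4675
F = MSB/MSW = 37.6280
df = (2, 22)
p-value (upper-tail) = 0.00000
At α=0.01: p < α → reject H₀

reject H₀: yes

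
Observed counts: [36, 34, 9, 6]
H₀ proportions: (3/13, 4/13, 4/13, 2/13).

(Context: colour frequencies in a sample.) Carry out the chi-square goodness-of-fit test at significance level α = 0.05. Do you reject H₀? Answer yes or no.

n = 85; E_i = n·p_i = [19.62, 26.15, 26.15, 13.08]
χ² = (36−19.62)²/19.62 + (34−26.15)²/26.15 + (9−26.15)²/26.15 + (6−13.08)²/13.08 = 31.1206
df = 3
p-value (upper-tail) = 0.00000
At α=0.05: p < α → reject H₀

reject H₀: yes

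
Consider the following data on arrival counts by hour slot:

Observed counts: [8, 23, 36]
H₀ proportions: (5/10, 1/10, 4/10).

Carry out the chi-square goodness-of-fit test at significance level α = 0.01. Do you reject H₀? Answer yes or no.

reject H₀: yes

n = 67; E_i = n·p_i = [33.50, 6.70, 26.80]
χ² = (8−33.50)²/33.50 + (23−6.70)²/6.70 + (36−26.80)²/26.80 = 62.2239
df = 2
p-value (upper-tail) = 0.00000
At α=0.01: p < α → reject H₀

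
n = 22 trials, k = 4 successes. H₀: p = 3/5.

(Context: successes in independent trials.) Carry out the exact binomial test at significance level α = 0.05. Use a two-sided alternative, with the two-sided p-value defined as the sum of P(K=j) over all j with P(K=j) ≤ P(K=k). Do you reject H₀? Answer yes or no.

reject H₀: yes

Exact binomial: n=22, k=4, p₀=3/5=0.6000
P(X=j) = C(n,j)·p₀^j·(1−p₀)^(n−j); p = Σ P(X=j) over j with P(X=j) ≤ P(X=4)
p-value (two-sided) = 0.00009
At α=0.05: p < α → reject H₀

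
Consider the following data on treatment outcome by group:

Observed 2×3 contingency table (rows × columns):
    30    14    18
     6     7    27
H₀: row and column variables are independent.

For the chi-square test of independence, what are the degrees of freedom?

df = (r−1)(c−1) = (2−1)·(3−1) = 2

degrees of freedom = 2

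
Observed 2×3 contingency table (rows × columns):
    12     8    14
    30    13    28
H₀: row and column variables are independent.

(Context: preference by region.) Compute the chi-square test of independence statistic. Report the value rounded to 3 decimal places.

Row totals [34, 71], col totals [42, 21, 42], n=105
χ² = (12−13.60)²/13.60 + (8−6.80)²/6.80 + (14−13.60)²/13.60 + (30−28.40)²/28.40 + (13−14.20)²/14.20 + (28−28.40)²/28.40 = 0.6089
df = 2

test statistic = 0.609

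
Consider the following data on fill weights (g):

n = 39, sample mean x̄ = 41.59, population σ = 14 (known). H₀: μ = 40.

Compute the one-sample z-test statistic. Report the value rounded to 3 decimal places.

SE = σ/√n = 14/√39 = 2.2418
z = (x̄−μ₀)/SE = (41.59−40)/2.2418 = 0.7093

test statistic = 0.709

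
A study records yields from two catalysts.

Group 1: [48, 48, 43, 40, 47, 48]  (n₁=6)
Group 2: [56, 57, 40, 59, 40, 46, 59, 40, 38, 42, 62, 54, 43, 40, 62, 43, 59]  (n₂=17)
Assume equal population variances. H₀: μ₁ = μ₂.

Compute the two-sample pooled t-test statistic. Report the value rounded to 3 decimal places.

x̄₁=45.667, s₁=3.386, n₁=6
x̄₂=49.412, s₂=9.179, n₂=17
s_p² = [5·3.386² + 16·9.179²]/21 = 66.9262
SE = √(s_p²·(1/6+1/17)) = 3.8847
t = (45.667−49.412)/3.8847 = -0.9641
df = 21

test statistic = -0.964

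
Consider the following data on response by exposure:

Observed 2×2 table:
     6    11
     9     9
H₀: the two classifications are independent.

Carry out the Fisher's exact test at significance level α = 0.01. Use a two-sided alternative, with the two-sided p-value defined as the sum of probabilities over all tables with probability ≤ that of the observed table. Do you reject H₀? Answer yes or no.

reject H₀: no

Margins: r₁=17, r₂=18, c₁=15, c₂=20, n=35
p_obs = C(17,6)·C(18,9)/C(35,15); sum pmf over tables with pmf ≤ p_obs
p-value (two-sided) = 0.49979
At α=0.01: p ≥ α → fail to reject H₀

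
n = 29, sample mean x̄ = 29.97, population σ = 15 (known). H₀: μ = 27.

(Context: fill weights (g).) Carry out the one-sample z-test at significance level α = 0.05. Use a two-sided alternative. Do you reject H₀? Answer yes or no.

SE = σ/√n = 15/√29 = 2.7854
z = (x̄−μ₀)/SE = (29.97−27)/2.7854 = 1.0663
p-value (two-sided) = 0.28630
At α=0.05: p ≥ α → fail to reject H₀

reject H₀: no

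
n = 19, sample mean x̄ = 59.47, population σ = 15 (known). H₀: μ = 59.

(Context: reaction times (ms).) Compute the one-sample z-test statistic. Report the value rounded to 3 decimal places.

SE = σ/√n = 15/√19 = 3.4412
z = (x̄−μ₀)/SE = (59.47−59)/3.4412 = 0.1366

test statistic = 0.137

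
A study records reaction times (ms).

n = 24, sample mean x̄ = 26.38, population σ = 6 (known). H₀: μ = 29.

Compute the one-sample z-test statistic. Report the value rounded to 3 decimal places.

test statistic = -2.139

SE = σ/√n = 6/√24 = 1.2247
z = (x̄−μ₀)/SE = (26.38−29)/1.2247 = -2.1392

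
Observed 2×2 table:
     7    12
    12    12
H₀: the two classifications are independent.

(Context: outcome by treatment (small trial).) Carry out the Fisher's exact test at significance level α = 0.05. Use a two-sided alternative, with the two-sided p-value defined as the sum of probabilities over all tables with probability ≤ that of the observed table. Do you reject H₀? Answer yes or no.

Margins: r₁=19, r₂=24, c₁=19, c₂=24, n=43
p_obs = C(19,7)·C(24,12)/C(43,19); sum pmf over tables with pmf ≤ p_obs
p-value (two-sided) = 0.53797
At α=0.05: p ≥ α → fail to reject H₀

reject H₀: no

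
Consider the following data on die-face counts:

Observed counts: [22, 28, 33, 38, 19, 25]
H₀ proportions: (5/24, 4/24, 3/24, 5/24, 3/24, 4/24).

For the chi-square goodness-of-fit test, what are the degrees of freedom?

degrees of freedom = 5

df = k − 1 = 6 − 1 = 5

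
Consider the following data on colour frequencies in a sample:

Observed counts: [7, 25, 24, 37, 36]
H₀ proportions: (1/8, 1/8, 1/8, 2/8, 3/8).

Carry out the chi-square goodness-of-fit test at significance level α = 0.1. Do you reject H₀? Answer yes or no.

n = 129; E_i = n·p_i = [16.12, 16.12, 16.12, 32.25, 48.38]
χ² = (7−16.12)²/16.12 + (25−16.12)²/16.12 + (24−16.12)²/16.12 + (37−32.25)²/32.25 + (36−48.38)²/48.38 = 17.7597
df = 4
p-value (upper-tail) = 0.00137
At α=0.1: p < α → reject H₀

reject H₀: yes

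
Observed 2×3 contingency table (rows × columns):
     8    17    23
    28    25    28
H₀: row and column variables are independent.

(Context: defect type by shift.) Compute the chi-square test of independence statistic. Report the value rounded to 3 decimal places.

test statistic = 5.011

Row totals [48, 81], col totals [36, 42, 51], n=129
χ² = (8−13.40)²/13.40 + (17−15.63)²/15.63 + (23−18.98)²/18.98 + (28−22.60)²/22.60 + (25−26.37)²/26.37 + (28−32.02)²/32.02 = 5.0112
df = 2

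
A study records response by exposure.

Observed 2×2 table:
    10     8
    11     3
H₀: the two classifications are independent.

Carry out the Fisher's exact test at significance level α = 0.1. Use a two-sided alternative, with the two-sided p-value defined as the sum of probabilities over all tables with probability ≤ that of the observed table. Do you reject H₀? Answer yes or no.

Margins: r₁=18, r₂=14, c₁=21, c₂=11, n=32
p_obs = C(18,10)·C(14,11)/C(32,21); sum pmf over tables with pmf ≤ p_obs
p-value (two-sided) = 0.26564
At α=0.1: p ≥ α → fail to reject H₀

reject H₀: no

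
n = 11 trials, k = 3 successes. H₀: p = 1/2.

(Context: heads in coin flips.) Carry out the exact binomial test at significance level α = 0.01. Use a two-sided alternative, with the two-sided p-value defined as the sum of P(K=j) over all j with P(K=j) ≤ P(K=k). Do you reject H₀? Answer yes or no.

Exact binomial: n=11, k=3, p₀=1/2=0.5000
P(X=j) = C(n,j)·p₀^j·(1−p₀)^(n−j); p = Σ P(X=j) over j with P(X=j) ≤ P(X=3)
p-value (two-sided) = 0.22656
At α=0.01: p ≥ α → fail to reject H₀

reject H₀: no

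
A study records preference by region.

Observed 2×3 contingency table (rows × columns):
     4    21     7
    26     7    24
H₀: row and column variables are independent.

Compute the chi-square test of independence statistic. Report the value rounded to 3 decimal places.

Row totals [32, 57], col totals [30, 28, 31], n=89
χ² = (4−10.79)²/10.79 + (21−10.07)²/10.07 + (7−11.15)²/11.15 + (26−19.21)²/19.21 + (7−17.93)²/17.93 + (24−19.85)²/19.85 = 27.6122
df = 2

test statistic = 27.612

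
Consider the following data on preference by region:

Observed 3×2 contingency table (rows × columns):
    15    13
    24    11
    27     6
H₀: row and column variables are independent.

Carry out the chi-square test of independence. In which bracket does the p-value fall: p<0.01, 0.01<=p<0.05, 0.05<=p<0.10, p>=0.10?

p-value bracket: 0.05<=p<0.10

Row totals [28, 35, 33], col totals [66, 30], n=96
χ² = (15−19.25)²/19.25 + (13−8.75)²/8.75 + (24−24.06)²/24.06 + (11−10.94)²/10.94 + (27−22.69)²/22.69 + (6−10.31)²/10.31 = 5.6263
df = 2
p-value (upper-tail) = 0.06002
→ bracket: 0.05<=p<0.10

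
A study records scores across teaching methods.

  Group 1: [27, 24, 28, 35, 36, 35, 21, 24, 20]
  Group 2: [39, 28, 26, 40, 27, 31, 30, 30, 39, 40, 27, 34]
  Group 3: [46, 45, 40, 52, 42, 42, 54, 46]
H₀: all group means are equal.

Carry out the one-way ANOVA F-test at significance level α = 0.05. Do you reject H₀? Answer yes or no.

Group means [27.78, 32.58, 45.88], grand mean 34.759
SSB = Σnᵢ(x̄ᵢ−x̄)² = 1483.963; SSW = ΣΣ(x−x̄ᵢ)² = 813.347
MSB = 1483.963/2 = 741.9816; MSW = 813.347/26 = 31.2826
F = MSB/MSW = 23.7187
df = (2, 26)
p-value (upper-tail) = 0.00000
At α=0.05: p < α → reject H₀

reject H₀: yes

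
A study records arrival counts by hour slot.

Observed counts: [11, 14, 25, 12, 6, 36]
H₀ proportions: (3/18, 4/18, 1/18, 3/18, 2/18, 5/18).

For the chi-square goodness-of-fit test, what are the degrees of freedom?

df = k − 1 = 6 − 1 = 5

degrees of freedom = 5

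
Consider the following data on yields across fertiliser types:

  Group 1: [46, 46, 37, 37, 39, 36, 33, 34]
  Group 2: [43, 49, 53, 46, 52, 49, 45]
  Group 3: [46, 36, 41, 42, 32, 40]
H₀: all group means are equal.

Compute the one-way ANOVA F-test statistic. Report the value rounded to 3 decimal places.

Group means [38.50, 48.14, 39.50], grand mean 42.000
SSB = Σnᵢ(x̄ᵢ−x̄)² = 399.643; SSW = ΣΣ(x−x̄ᵢ)² = 374.357
MSB = 399.643/2 = 199.8214; MSW = 374.357/18 = 20.7976
F = MSB/MSW = 9.6079
df = (2, 18)

test statistic = 9.608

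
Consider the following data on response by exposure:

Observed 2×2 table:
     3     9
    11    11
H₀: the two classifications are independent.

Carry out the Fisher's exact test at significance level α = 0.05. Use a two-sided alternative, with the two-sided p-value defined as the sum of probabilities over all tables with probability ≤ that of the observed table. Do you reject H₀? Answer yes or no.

Margins: r₁=12, r₂=22, c₁=14, c₂=20, n=34
p_obs = C(12,3)·C(22,11)/C(34,14); sum pmf over tables with pmf ≤ p_obs
p-value (two-sided) = 0.27476
At α=0.05: p ≥ α → fail to reject H₀

reject H₀: no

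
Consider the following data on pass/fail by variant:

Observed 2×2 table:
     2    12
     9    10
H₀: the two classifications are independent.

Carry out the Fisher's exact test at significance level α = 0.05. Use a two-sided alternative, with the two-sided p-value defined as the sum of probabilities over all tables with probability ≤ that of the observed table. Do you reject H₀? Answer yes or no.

Margins: r₁=14, r₂=19, c₁=11, c₂=22, n=33
p_obs = C(14,2)·C(19,9)/C(33,11); sum pmf over tables with pmf ≤ p_obs
p-value (two-sided) = 0.06741
At α=0.05: p ≥ α → fail to reject H₀

reject H₀: no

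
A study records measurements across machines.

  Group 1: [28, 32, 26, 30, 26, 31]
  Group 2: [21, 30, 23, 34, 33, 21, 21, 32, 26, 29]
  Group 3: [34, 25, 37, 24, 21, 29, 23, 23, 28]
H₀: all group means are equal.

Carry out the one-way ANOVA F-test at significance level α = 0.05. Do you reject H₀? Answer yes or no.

reject H₀: no

Group means [28.83, 27.00, 27.11], grand mean 27.480
SSB = Σnᵢ(x̄ᵢ−x̄)² = 14.518; SSW = ΣΣ(x−x̄ᵢ)² = 515.722
MSB = 14.518/2 = 7.2589; MSW = 515.722/22 = 23.4419
F = MSB/MSW = 0.3097
df = (2, 22)
p-value (upper-tail) = 0.73685
At α=0.05: p ≥ α → fail to reject H₀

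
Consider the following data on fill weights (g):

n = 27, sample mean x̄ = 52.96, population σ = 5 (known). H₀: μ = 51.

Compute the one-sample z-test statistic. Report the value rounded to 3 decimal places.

SE = σ/√n = 5/√27 = 0.9623
z = (x̄−μ₀)/SE = (52.96−51)/0.9623 = 2.0369

test statistic = 2.037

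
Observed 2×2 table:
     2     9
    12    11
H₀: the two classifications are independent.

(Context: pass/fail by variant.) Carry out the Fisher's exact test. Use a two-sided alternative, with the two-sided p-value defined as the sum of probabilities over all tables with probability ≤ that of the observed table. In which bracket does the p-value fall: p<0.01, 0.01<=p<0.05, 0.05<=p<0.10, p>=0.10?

p-value bracket: 0.05<=p<0.10

Margins: r₁=11, r₂=23, c₁=14, c₂=20, n=34
p_obs = C(11,2)·C(23,12)/C(34,14); sum pmf over tables with pmf ≤ p_obs
p-value (two-sided) = 0.07642
→ bracket: 0.05<=p<0.10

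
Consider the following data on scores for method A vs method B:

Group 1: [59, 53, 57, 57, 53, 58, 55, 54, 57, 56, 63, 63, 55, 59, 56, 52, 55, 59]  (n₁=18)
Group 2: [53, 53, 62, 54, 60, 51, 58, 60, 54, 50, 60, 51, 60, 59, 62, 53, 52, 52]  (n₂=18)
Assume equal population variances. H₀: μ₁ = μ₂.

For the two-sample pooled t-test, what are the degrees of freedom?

df = n₁ + n₂ − 2 = 18 + 18 − 2 = 34

degrees of freedom = 34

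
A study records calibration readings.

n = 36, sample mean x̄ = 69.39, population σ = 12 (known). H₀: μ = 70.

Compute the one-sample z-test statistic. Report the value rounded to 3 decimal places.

test statistic = -0.305

SE = σ/√n = 12/√36 = 2.0000
z = (x̄−μ₀)/SE = (69.39−70)/2.0000 = -0.3050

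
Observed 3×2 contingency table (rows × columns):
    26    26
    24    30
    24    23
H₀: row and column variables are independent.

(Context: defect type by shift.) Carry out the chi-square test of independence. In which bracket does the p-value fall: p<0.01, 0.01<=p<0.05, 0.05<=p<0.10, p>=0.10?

Row totals [52, 54, 47], col totals [74, 79], n=153
χ² = (26−25.15)²/25.15 + (26−26.85)²/26.85 + (24−26.12)²/26.12 + (30−27.88)²/27.88 + (24−22.73)²/22.73 + (23−24.27)²/24.27 = 0.5251
df = 2
p-value (upper-tail) = 0.76909
→ bracket: p>=0.10

p-value bracket: p>=0.10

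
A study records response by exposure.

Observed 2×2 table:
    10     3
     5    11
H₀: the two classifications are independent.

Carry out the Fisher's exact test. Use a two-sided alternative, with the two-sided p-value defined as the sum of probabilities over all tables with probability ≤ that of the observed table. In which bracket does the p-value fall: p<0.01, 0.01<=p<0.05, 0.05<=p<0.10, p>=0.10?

Margins: r₁=13, r₂=16, c₁=15, c₂=14, n=29
p_obs = C(13,10)·C(16,5)/C(29,15); sum pmf over tables with pmf ≤ p_obs
p-value (two-sided) = 0.02533
→ bracket: 0.01<=p<0.05

p-value bracket: 0.01<=p<0.05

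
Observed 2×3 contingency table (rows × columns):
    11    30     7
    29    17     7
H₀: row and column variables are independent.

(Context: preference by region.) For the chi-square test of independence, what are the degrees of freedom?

df = (r−1)(c−1) = (2−1)·(3−1) = 2

degrees of freedom = 2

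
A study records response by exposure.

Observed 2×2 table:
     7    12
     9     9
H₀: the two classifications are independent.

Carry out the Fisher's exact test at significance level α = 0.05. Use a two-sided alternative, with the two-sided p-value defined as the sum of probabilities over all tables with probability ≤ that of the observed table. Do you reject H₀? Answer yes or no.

reject H₀: no

Margins: r₁=19, r₂=18, c₁=16, c₂=21, n=37
p_obs = C(19,7)·C(18,9)/C(37,16); sum pmf over tables with pmf ≤ p_obs
p-value (two-sided) = 0.51481
At α=0.05: p ≥ α → fail to reject H₀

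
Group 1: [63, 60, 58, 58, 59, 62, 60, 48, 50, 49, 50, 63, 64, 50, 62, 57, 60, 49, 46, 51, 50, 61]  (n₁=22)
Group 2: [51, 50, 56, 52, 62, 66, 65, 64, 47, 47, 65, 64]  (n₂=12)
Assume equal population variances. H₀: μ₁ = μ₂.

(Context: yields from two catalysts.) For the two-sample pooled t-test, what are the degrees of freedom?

df = n₁ + n₂ − 2 = 22 + 12 − 2 = 32

degrees of freedom = 32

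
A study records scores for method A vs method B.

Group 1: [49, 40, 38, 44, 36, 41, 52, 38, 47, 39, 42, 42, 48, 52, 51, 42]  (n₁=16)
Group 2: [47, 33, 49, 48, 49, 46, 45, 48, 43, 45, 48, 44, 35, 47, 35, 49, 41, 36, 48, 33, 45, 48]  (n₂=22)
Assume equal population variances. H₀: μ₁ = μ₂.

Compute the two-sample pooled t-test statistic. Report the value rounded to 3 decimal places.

test statistic = 0.047

x̄₁=43.812, s₁=5.319, n₁=16
x̄₂=43.727, s₂=5.591, n₂=22
s_p² = [15·5.319² + 21·5.591²]/36 = 30.0223
SE = √(s_p²·(1/16+1/22)) = 1.8003
t = (43.812−43.727)/1.8003 = 0.0473
df = 36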